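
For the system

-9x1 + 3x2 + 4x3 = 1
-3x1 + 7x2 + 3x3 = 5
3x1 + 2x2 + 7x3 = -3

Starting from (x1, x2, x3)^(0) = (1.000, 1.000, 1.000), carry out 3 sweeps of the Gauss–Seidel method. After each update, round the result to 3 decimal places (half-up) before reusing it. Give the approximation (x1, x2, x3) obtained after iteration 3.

(-0.045, 0.939, -0.678)

Iteration 1:
  x1 = (1 - (3)·1.000 - (4)·1.000) / (-9) = 0.667
  x2 = (5 - (-3)·0.667 - (3)·1.000) / (7) = 0.572
  x3 = (-3 - (3)·0.667 - (2)·0.572) / (7) = -0.878
Iteration 2:
  x1 = (1 - (3)·0.572 - (4)·-0.878) / (-9) = -0.311
  x2 = (5 - (-3)·-0.311 - (3)·-0.878) / (7) = 0.957
  x3 = (-3 - (3)·-0.311 - (2)·0.957) / (7) = -0.569
Iteration 3:
  x1 = (1 - (3)·0.957 - (4)·-0.569) / (-9) = -0.045
  x2 = (5 - (-3)·-0.045 - (3)·-0.569) / (7) = 0.939
  x3 = (-3 - (3)·-0.045 - (2)·0.939) / (7) = -0.678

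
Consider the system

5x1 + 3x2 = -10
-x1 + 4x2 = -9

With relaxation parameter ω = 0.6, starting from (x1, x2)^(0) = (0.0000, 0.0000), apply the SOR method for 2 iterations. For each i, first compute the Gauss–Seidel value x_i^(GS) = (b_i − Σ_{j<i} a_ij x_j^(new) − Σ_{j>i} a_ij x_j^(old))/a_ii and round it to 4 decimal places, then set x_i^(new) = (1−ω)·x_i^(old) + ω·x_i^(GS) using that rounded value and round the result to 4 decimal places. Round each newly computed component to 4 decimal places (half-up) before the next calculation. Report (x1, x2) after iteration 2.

Iteration 1:
  x1: GS value = (-10 - (3)·0.0000) / (5) = -2.0000;  x1 ← (1−ω)·0.0000 + ω·-2.0000 = -1.2000
  x2: GS value = (-9 - (-1)·-1.2000) / (4) = -2.5500;  x2 ← (1−ω)·0.0000 + ω·-2.5500 = -1.5300
Iteration 2:
  x1: GS value = (-10 - (3)·-1.5300) / (5) = -1.0820;  x1 ← (1−ω)·-1.2000 + ω·-1.0820 = -1.1292
  x2: GS value = (-9 - (-1)·-1.1292) / (4) = -2.5323;  x2 ← (1−ω)·-1.5300 + ω·-2.5323 = -2.1314

(-1.1292, -2.1314)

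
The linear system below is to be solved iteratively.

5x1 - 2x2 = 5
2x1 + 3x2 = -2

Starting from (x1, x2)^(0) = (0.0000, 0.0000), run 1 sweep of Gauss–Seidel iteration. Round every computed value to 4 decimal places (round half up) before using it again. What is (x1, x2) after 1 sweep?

(1.0000, -1.3333)

Iteration 1:
  x1 = (5 - (-2)·0.0000) / (5) = 1.0000
  x2 = (-2 - (2)·1.0000) / (3) = -1.3333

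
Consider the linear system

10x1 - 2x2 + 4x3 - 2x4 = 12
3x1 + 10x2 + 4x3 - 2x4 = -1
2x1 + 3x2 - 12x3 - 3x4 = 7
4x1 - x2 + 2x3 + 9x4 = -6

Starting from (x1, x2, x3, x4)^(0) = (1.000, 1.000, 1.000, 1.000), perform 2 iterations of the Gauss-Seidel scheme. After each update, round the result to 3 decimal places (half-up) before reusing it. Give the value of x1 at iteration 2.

1.168

Iteration 1:
  x1 = (12 - (-2)·1.000 - (4)·1.000 - (-2)·1.000) / (10) = 1.200
  x2 = (-1 - (3)·1.200 - (4)·1.000 - (-2)·1.000) / (10) = -0.660
  x3 = (7 - (2)·1.200 - (3)·-0.660 - (-3)·1.000) / (-12) = -0.798
  x4 = (-6 - (4)·1.200 - (-1)·-0.660 - (2)·-0.798) / (9) = -1.096
Iteration 2:
  x1 = (12 - (-2)·-0.660 - (4)·-0.798 - (-2)·-1.096) / (10) = 1.168
  x2 = (-1 - (3)·1.168 - (4)·-0.798 - (-2)·-1.096) / (10) = -0.350
  x3 = (7 - (2)·1.168 - (3)·-0.350 - (-3)·-1.096) / (-12) = -0.202
  x4 = (-6 - (4)·1.168 - (-1)·-0.350 - (2)·-0.202) / (9) = -1.180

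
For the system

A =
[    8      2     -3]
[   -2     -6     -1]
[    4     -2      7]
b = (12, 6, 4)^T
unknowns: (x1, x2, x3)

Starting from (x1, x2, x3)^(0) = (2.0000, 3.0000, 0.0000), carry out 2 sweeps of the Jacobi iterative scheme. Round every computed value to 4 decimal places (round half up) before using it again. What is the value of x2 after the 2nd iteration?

-1.2976

Iteration 1:
  x1 = (12 - (2)·3.0000 - (-3)·0.0000) / (8) = 0.7500
  x2 = (6 - (-2)·2.0000 - (-1)·0.0000) / (-6) = -1.6667
  x3 = (4 - (4)·2.0000 - (-2)·3.0000) / (7) = 0.2857
Iteration 2:
  x1 = (12 - (2)·-1.6667 - (-3)·0.2857) / (8) = 2.0238
  x2 = (6 - (-2)·0.7500 - (-1)·0.2857) / (-6) = -1.2976
  x3 = (4 - (4)·0.7500 - (-2)·-1.6667) / (7) = -0.3333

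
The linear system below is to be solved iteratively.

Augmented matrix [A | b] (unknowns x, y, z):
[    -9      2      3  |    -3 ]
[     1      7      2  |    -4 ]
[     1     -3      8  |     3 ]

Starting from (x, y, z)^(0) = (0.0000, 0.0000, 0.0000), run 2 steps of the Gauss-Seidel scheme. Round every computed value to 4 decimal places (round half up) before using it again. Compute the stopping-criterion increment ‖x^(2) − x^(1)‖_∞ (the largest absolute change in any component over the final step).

0.1038

Iteration 1:
  x = (-3 - (2)·0.0000 - (3)·0.0000) / (-9) = 0.3333
  y = (-4 - (1)·0.3333 - (2)·0.0000) / (7) = -0.6190
  z = (3 - (1)·0.3333 - (-3)·-0.6190) / (8) = 0.1012
Iteration 2:
  x = (-3 - (2)·-0.6190 - (3)·0.1012) / (-9) = 0.2295
  y = (-4 - (1)·0.2295 - (2)·0.1012) / (7) = -0.6331
  z = (3 - (1)·0.2295 - (-3)·-0.6331) / (8) = 0.1089
Change: (-0.1038, -0.0141, 0.0077) → max |·| = 0.1038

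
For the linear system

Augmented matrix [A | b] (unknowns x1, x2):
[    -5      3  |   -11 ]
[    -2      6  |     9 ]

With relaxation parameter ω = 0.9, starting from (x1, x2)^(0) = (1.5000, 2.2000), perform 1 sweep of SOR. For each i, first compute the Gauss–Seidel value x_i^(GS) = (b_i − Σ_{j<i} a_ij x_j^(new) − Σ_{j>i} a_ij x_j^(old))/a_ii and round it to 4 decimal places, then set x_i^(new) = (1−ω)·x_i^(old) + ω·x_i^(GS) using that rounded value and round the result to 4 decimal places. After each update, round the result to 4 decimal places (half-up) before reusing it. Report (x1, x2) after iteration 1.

(3.3180, 2.5654)

Iteration 1:
  x1: GS value = (-11 - (3)·2.2000) / (-5) = 3.5200;  x1 ← (1−ω)·1.5000 + ω·3.5200 = 3.3180
  x2: GS value = (9 - (-2)·3.3180) / (6) = 2.6060;  x2 ← (1−ω)·2.2000 + ω·2.6060 = 2.5654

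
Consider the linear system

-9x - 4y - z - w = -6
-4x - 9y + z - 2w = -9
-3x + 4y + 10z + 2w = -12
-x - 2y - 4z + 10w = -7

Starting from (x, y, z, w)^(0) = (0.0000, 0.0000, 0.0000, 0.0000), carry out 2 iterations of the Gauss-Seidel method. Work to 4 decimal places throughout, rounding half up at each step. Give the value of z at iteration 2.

Iteration 1:
  x = (-6 - (-4)·0.0000 - (-1)·0.0000 - (-1)·0.0000) / (-9) = 0.6667
  y = (-9 - (-4)·0.6667 - (1)·0.0000 - (-2)·0.0000) / (-9) = 0.7037
  z = (-12 - (-3)·0.6667 - (4)·0.7037 - (2)·0.0000) / (10) = -1.2815
  w = (-7 - (-1)·0.6667 - (-2)·0.7037 - (-4)·-1.2815) / (10) = -1.0052
Iteration 2:
  x = (-6 - (-4)·0.7037 - (-1)·-1.2815 - (-1)·-1.0052) / (-9) = 0.6080
  y = (-9 - (-4)·0.6080 - (1)·-1.2815 - (-2)·-1.0052) / (-9) = 0.8108
  z = (-12 - (-3)·0.6080 - (4)·0.8108 - (2)·-1.0052) / (10) = -1.1409
  w = (-7 - (-1)·0.6080 - (-2)·0.8108 - (-4)·-1.1409) / (10) = -0.9334

-1.1409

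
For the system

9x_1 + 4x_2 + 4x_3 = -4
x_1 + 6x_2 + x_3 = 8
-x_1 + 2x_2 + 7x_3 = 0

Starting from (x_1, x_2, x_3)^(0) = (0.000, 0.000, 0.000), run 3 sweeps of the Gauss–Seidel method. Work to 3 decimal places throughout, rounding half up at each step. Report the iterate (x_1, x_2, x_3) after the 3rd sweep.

(-0.883, 1.575, -0.576)

Iteration 1:
  x_1 = (-4 - (4)·0.000 - (4)·0.000) / (9) = -0.444
  x_2 = (8 - (1)·-0.444 - (1)·0.000) / (6) = 1.407
  x_3 = (0 - (-1)·-0.444 - (2)·1.407) / (7) = -0.465
Iteration 2:
  x_1 = (-4 - (4)·1.407 - (4)·-0.465) / (9) = -0.863
  x_2 = (8 - (1)·-0.863 - (1)·-0.465) / (6) = 1.555
  x_3 = (0 - (-1)·-0.863 - (2)·1.555) / (7) = -0.568
Iteration 3:
  x_1 = (-4 - (4)·1.555 - (4)·-0.568) / (9) = -0.883
  x_2 = (8 - (1)·-0.883 - (1)·-0.568) / (6) = 1.575
  x_3 = (0 - (-1)·-0.883 - (2)·1.575) / (7) = -0.576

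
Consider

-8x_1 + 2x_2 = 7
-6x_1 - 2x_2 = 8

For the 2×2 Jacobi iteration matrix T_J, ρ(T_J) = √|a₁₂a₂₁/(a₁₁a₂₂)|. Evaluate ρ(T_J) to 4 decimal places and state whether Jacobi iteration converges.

0.8660

a₁₂a₂₁/(a₁₁a₂₂) = (2)·(-6) / ((-8)·(-2)) = -0.750000
ρ = √|-0.750000| = √0.750000 = 0.8660
ρ < 1, so Jacobi converges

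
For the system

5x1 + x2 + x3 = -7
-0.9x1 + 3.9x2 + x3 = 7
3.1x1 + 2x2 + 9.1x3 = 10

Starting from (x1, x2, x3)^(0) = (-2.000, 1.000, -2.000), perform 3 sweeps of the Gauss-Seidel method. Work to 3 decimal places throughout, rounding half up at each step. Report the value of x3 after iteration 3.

Iteration 1:
  x1 = (-7 - (1)·1.000 - (1)·-2.000) / (5) = -1.200
  x2 = (7 - (-0.9)·-1.200 - (1)·-2.000) / (3.9) = 2.031
  x3 = (10 - (3.1)·-1.200 - (2)·2.031) / (9.1) = 1.061
Iteration 2:
  x1 = (-7 - (1)·2.031 - (1)·1.061) / (5) = -2.018
  x2 = (7 - (-0.9)·-2.018 - (1)·1.061) / (3.9) = 1.057
  x3 = (10 - (3.1)·-2.018 - (2)·1.057) / (9.1) = 1.554
Iteration 3:
  x1 = (-7 - (1)·1.057 - (1)·1.554) / (5) = -1.922
  x2 = (7 - (-0.9)·-1.922 - (1)·1.554) / (3.9) = 0.953
  x3 = (10 - (3.1)·-1.922 - (2)·0.953) / (9.1) = 1.544

1.544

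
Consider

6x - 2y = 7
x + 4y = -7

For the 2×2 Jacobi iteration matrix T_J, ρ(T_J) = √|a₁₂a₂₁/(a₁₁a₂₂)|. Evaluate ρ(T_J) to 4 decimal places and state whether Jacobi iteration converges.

0.2887

a₁₂a₂₁/(a₁₁a₂₂) = (-2)·(1) / ((6)·(4)) = -0.083333
ρ = √|-0.083333| = √0.083333 = 0.2887
ρ < 1, so Jacobi converges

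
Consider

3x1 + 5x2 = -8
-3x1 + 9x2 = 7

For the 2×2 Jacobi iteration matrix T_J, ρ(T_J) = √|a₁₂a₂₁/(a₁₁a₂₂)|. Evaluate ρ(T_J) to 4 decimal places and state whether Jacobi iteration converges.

0.7454

a₁₂a₂₁/(a₁₁a₂₂) = (5)·(-3) / ((3)·(9)) = -0.555556
ρ = √|-0.555556| = √0.555556 = 0.7454
ρ < 1, so Jacobi converges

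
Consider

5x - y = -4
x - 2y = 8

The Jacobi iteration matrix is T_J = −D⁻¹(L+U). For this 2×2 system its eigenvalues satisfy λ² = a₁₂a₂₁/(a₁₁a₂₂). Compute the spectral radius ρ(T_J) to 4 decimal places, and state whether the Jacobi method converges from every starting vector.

a₁₂a₂₁/(a₁₁a₂₂) = (-1)·(1) / ((5)·(-2)) = 0.100000
ρ = √|0.100000| = √0.100000 = 0.3162
ρ < 1, so Jacobi converges

0.3162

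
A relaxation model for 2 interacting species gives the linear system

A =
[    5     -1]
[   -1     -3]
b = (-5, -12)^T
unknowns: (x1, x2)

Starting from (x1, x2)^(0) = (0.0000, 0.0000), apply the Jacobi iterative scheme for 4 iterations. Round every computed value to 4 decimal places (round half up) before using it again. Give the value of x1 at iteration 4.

Iteration 1:
  x1 = (-5 - (-1)·0.0000) / (5) = -1.0000
  x2 = (-12 - (-1)·0.0000) / (-3) = 4.0000
Iteration 2:
  x1 = (-5 - (-1)·4.0000) / (5) = -0.2000
  x2 = (-12 - (-1)·-1.0000) / (-3) = 4.3333
Iteration 3:
  x1 = (-5 - (-1)·4.3333) / (5) = -0.1333
  x2 = (-12 - (-1)·-0.2000) / (-3) = 4.0667
Iteration 4:
  x1 = (-5 - (-1)·4.0667) / (5) = -0.1867
  x2 = (-12 - (-1)·-0.1333) / (-3) = 4.0444

-0.1867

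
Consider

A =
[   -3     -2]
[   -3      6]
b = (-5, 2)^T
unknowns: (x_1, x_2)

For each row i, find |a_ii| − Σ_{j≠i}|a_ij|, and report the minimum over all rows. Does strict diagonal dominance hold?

1

row 1: |-3| − (2) = 1
row 2: |6| − (3) = 3
minimum over rows = 1 → strictly diagonally dominant (convergence guaranteed)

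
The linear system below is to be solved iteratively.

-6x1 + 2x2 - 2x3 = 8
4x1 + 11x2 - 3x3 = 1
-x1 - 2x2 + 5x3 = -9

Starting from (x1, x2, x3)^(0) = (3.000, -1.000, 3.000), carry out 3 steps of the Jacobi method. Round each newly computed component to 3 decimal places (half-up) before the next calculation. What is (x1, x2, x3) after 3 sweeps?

(-0.323, -0.252, -1.723)

Iteration 1:
  x1 = (8 - (2)·-1.000 - (-2)·3.000) / (-6) = -2.667
  x2 = (1 - (4)·3.000 - (-3)·3.000) / (11) = -0.182
  x3 = (-9 - (-1)·3.000 - (-2)·-1.000) / (5) = -1.600
Iteration 2:
  x1 = (8 - (2)·-0.182 - (-2)·-1.600) / (-6) = -0.861
  x2 = (1 - (4)·-2.667 - (-3)·-1.600) / (11) = 0.624
  x3 = (-9 - (-1)·-2.667 - (-2)·-0.182) / (5) = -2.406
Iteration 3:
  x1 = (8 - (2)·0.624 - (-2)·-2.406) / (-6) = -0.323
  x2 = (1 - (4)·-0.861 - (-3)·-2.406) / (11) = -0.252
  x3 = (-9 - (-1)·-0.861 - (-2)·0.624) / (5) = -1.723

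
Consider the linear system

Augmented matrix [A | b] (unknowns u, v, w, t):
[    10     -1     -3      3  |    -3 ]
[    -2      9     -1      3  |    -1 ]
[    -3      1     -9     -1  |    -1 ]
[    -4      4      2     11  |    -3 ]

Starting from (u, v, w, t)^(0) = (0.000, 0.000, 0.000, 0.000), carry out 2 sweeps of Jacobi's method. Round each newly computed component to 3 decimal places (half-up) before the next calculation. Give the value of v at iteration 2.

-0.074

Iteration 1:
  u = (-3 - (-1)·0.000 - (-3)·0.000 - (3)·0.000) / (10) = -0.300
  v = (-1 - (-2)·0.000 - (-1)·0.000 - (3)·0.000) / (9) = -0.111
  w = (-1 - (-3)·0.000 - (1)·0.000 - (-1)·0.000) / (-9) = 0.111
  t = (-3 - (-4)·0.000 - (4)·0.000 - (2)·0.000) / (11) = -0.273
Iteration 2:
  u = (-3 - (-1)·-0.111 - (-3)·0.111 - (3)·-0.273) / (10) = -0.196
  v = (-1 - (-2)·-0.300 - (-1)·0.111 - (3)·-0.273) / (9) = -0.074
  w = (-1 - (-3)·-0.300 - (1)·-0.111 - (-1)·-0.273) / (-9) = 0.229
  t = (-3 - (-4)·-0.300 - (4)·-0.111 - (2)·0.111) / (11) = -0.362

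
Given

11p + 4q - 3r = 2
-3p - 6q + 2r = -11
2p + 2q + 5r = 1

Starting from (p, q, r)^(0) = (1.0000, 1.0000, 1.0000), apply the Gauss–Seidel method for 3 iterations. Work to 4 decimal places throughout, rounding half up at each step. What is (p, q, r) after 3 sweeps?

(-0.6212, 2.0483, -0.3708)

Iteration 1:
  p = (2 - (4)·1.0000 - (-3)·1.0000) / (11) = 0.0909
  q = (-11 - (-3)·0.0909 - (2)·1.0000) / (-6) = 2.1212
  r = (1 - (2)·0.0909 - (2)·2.1212) / (5) = -0.6848
Iteration 2:
  p = (2 - (4)·2.1212 - (-3)·-0.6848) / (11) = -0.7763
  q = (-11 - (-3)·-0.7763 - (2)·-0.6848) / (-6) = 1.9932
  r = (1 - (2)·-0.7763 - (2)·1.9932) / (5) = -0.2868
Iteration 3:
  p = (2 - (4)·1.9932 - (-3)·-0.2868) / (11) = -0.6212
  q = (-11 - (-3)·-0.6212 - (2)·-0.2868) / (-6) = 2.0483
  r = (1 - (2)·-0.6212 - (2)·2.0483) / (5) = -0.3708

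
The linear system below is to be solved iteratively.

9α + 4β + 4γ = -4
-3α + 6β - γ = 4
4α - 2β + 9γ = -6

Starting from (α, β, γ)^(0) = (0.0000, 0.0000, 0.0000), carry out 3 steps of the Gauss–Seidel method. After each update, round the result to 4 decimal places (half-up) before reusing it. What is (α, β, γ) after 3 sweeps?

Iteration 1:
  α = (-4 - (4)·0.0000 - (4)·0.0000) / (9) = -0.4444
  β = (4 - (-3)·-0.4444 - (-1)·0.0000) / (6) = 0.4445
  γ = (-6 - (4)·-0.4444 - (-2)·0.4445) / (9) = -0.3704
Iteration 2:
  α = (-4 - (4)·0.4445 - (4)·-0.3704) / (9) = -0.4774
  β = (4 - (-3)·-0.4774 - (-1)·-0.3704) / (6) = 0.3662
  γ = (-6 - (4)·-0.4774 - (-2)·0.3662) / (9) = -0.3731
Iteration 3:
  α = (-4 - (4)·0.3662 - (4)·-0.3731) / (9) = -0.4414
  β = (4 - (-3)·-0.4414 - (-1)·-0.3731) / (6) = 0.3838
  γ = (-6 - (4)·-0.4414 - (-2)·0.3838) / (9) = -0.3852

(-0.4414, 0.3838, -0.3852)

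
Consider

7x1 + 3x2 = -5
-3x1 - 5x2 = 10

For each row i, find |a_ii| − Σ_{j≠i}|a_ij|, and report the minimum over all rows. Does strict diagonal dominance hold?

row 1: |7| − (3) = 4
row 2: |-5| − (3) = 2
minimum over rows = 2 → strictly diagonally dominant (convergence guaranteed)

2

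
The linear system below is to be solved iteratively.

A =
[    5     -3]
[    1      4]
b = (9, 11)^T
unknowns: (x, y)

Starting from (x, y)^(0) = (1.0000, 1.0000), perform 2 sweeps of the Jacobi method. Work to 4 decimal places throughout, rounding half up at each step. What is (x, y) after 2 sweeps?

(3.3000, 2.1500)

Iteration 1:
  x = (9 - (-3)·1.0000) / (5) = 2.4000
  y = (11 - (1)·1.0000) / (4) = 2.5000
Iteration 2:
  x = (9 - (-3)·2.5000) / (5) = 3.3000
  y = (11 - (1)·2.4000) / (4) = 2.1500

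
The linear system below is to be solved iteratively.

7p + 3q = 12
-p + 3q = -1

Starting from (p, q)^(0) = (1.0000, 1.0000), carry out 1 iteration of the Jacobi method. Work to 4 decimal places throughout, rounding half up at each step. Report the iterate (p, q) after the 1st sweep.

(1.2857, 0.0000)

Iteration 1:
  p = (12 - (3)·1.0000) / (7) = 1.2857
  q = (-1 - (-1)·1.0000) / (3) = 0.0000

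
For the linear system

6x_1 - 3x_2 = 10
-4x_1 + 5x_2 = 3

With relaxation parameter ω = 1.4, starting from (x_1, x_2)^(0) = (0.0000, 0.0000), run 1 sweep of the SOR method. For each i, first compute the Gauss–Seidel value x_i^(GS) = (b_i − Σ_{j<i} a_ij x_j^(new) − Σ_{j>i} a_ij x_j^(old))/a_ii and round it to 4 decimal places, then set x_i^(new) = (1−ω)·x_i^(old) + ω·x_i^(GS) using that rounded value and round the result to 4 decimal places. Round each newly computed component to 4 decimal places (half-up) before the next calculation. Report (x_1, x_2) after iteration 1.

Iteration 1:
  x_1: GS value = (10 - (-3)·0.0000) / (6) = 1.6667;  x_1 ← (1−ω)·0.0000 + ω·1.6667 = 2.3334
  x_2: GS value = (3 - (-4)·2.3334) / (5) = 2.4667;  x_2 ← (1−ω)·0.0000 + ω·2.4667 = 3.4534

(2.3334, 3.4534)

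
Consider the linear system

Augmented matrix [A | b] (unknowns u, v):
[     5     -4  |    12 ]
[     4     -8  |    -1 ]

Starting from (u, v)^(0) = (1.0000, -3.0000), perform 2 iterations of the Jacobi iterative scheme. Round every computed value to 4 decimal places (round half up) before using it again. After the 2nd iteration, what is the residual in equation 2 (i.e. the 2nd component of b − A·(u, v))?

-11.6000

Iteration 1:
  u = (12 - (-4)·-3.0000) / (5) = 0.0000
  v = (-1 - (4)·1.0000) / (-8) = 0.6250
Iteration 2:
  u = (12 - (-4)·0.6250) / (5) = 2.9000
  v = (-1 - (4)·0.0000) / (-8) = 0.1250
Residual b − A·x = (-2.0000, -11.6000)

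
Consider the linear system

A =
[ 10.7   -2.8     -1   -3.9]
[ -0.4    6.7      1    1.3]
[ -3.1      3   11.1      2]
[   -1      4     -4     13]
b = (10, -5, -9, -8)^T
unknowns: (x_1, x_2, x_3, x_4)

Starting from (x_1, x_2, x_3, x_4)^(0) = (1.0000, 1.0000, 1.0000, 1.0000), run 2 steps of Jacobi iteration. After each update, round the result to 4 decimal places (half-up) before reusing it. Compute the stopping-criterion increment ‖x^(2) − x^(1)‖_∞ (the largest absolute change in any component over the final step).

Iteration 1:
  x_1 = (10 - (-2.8)·1.0000 - (-1)·1.0000 - (-3.9)·1.0000) / (10.7) = 1.6542
  x_2 = (-5 - (-0.4)·1.0000 - (1)·1.0000 - (1.3)·1.0000) / (6.7) = -1.0299
  x_3 = (-9 - (-3.1)·1.0000 - (3)·1.0000 - (2)·1.0000) / (11.1) = -0.9820
  x_4 = (-8 - (-1)·1.0000 - (4)·1.0000 - (-4)·1.0000) / (13) = -0.5385
Iteration 2:
  x_1 = (10 - (-2.8)·-1.0299 - (-1)·-0.9820 - (-3.9)·-0.5385) / (10.7) = 0.3770
  x_2 = (-5 - (-0.4)·1.6542 - (1)·-0.9820 - (1.3)·-0.5385) / (6.7) = -0.3965
  x_3 = (-9 - (-3.1)·1.6542 - (3)·-1.0299 - (2)·-0.5385) / (11.1) = 0.0266
  x_4 = (-8 - (-1)·1.6542 - (4)·-1.0299 - (-4)·-0.9820) / (13) = -0.4734
Change: (-1.2772, 0.6334, 1.0086, 0.0651) → max |·| = 1.2772

1.2772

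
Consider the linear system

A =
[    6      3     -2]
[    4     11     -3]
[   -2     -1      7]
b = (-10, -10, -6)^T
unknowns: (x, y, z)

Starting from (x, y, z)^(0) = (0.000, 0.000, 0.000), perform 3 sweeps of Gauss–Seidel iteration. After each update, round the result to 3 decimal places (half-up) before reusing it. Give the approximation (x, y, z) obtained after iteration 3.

Iteration 1:
  x = (-10 - (3)·0.000 - (-2)·0.000) / (6) = -1.667
  y = (-10 - (4)·-1.667 - (-3)·0.000) / (11) = -0.303
  z = (-6 - (-2)·-1.667 - (-1)·-0.303) / (7) = -1.377
Iteration 2:
  x = (-10 - (3)·-0.303 - (-2)·-1.377) / (6) = -1.974
  y = (-10 - (4)·-1.974 - (-3)·-1.377) / (11) = -0.567
  z = (-6 - (-2)·-1.974 - (-1)·-0.567) / (7) = -1.502
Iteration 3:
  x = (-10 - (3)·-0.567 - (-2)·-1.502) / (6) = -1.884
  y = (-10 - (4)·-1.884 - (-3)·-1.502) / (11) = -0.634
  z = (-6 - (-2)·-1.884 - (-1)·-0.634) / (7) = -1.486

(-1.884, -0.634, -1.486)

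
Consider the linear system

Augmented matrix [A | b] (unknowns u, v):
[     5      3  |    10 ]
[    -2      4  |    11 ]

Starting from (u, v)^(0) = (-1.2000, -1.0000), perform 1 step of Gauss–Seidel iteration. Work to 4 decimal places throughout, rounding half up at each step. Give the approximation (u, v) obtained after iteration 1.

Iteration 1:
  u = (10 - (3)·-1.0000) / (5) = 2.6000
  v = (11 - (-2)·2.6000) / (4) = 4.0500

(2.6000, 4.0500)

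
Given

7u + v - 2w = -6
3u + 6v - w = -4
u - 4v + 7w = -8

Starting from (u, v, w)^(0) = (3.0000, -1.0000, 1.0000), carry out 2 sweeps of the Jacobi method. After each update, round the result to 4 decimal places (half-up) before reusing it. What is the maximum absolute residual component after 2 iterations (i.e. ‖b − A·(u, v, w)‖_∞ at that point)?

5.5172

Iteration 1:
  u = (-6 - (1)·-1.0000 - (-2)·1.0000) / (7) = -0.4286
  v = (-4 - (3)·3.0000 - (-1)·1.0000) / (6) = -2.0000
  w = (-8 - (1)·3.0000 - (-4)·-1.0000) / (7) = -2.1429
Iteration 2:
  u = (-6 - (1)·-2.0000 - (-2)·-2.1429) / (7) = -1.1837
  v = (-4 - (3)·-0.4286 - (-1)·-2.1429) / (6) = -0.8095
  w = (-8 - (1)·-0.4286 - (-4)·-2.0000) / (7) = -2.2245
Residual b − A·x = (-1.3536, 2.1836, 5.5172); ∞-norm = 5.5172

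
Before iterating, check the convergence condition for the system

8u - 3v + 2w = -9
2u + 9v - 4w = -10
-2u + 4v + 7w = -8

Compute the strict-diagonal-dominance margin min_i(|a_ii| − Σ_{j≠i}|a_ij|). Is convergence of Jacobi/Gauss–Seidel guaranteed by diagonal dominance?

row 1: |8| − (3+2) = 3
row 2: |9| − (2+4) = 3
row 3: |7| − (2+4) = 1
minimum over rows = 1 → strictly diagonally dominant (convergence guaranteed)

1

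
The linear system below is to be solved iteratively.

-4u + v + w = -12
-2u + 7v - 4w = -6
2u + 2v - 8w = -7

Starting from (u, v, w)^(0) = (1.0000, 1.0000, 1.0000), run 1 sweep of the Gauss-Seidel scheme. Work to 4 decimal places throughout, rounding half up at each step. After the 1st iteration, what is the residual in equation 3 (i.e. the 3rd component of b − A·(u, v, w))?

0.0002

Iteration 1:
  u = (-12 - (1)·1.0000 - (1)·1.0000) / (-4) = 3.5000
  v = (-6 - (-2)·3.5000 - (-4)·1.0000) / (7) = 0.7143
  w = (-7 - (2)·3.5000 - (2)·0.7143) / (-8) = 1.9286
Residual b − A·x = (-0.6429, 3.7143, 0.0002)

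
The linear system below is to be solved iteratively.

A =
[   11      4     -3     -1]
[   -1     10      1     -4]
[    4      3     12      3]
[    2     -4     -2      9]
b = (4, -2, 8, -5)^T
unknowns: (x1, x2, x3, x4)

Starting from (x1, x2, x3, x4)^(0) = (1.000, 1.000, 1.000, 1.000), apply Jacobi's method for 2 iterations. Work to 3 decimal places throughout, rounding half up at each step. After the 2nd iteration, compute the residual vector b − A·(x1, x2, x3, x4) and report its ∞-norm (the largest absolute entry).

3.163

Iteration 1:
  x1 = (4 - (4)·1.000 - (-3)·1.000 - (-1)·1.000) / (11) = 0.364
  x2 = (-2 - (-1)·1.000 - (1)·1.000 - (-4)·1.000) / (10) = 0.200
  x3 = (8 - (4)·1.000 - (3)·1.000 - (3)·1.000) / (12) = -0.167
  x4 = (-5 - (2)·1.000 - (-4)·1.000 - (-2)·1.000) / (9) = -0.111
Iteration 2:
  x1 = (4 - (4)·0.200 - (-3)·-0.167 - (-1)·-0.111) / (11) = 0.235
  x2 = (-2 - (-1)·0.364 - (1)·-0.167 - (-4)·-0.111) / (10) = -0.191
  x3 = (8 - (4)·0.364 - (3)·0.200 - (3)·-0.111) / (12) = 0.523
  x4 = (-5 - (2)·0.364 - (-4)·0.200 - (-2)·-0.167) / (9) = -0.585
Residual b − A·x = (3.163, -2.718, 3.112, 0.077); ∞-norm = 3.163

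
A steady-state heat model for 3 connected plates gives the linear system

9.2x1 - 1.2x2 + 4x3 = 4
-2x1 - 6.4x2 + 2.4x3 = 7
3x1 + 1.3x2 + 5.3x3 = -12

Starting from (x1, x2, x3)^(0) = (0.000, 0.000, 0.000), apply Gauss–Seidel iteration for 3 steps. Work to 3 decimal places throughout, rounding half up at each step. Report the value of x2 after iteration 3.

-2.360

Iteration 1:
  x1 = (4 - (-1.2)·0.000 - (4)·0.000) / (9.2) = 0.435
  x2 = (7 - (-2)·0.435 - (2.4)·0.000) / (-6.4) = -1.230
  x3 = (-12 - (3)·0.435 - (1.3)·-1.230) / (5.3) = -2.209
Iteration 2:
  x1 = (4 - (-1.2)·-1.230 - (4)·-2.209) / (9.2) = 1.235
  x2 = (7 - (-2)·1.235 - (2.4)·-2.209) / (-6.4) = -2.308
  x3 = (-12 - (3)·1.235 - (1.3)·-2.308) / (5.3) = -2.397
Iteration 3:
  x1 = (4 - (-1.2)·-2.308 - (4)·-2.397) / (9.2) = 1.176
  x2 = (7 - (-2)·1.176 - (2.4)·-2.397) / (-6.4) = -2.360
  x3 = (-12 - (3)·1.176 - (1.3)·-2.360) / (5.3) = -2.351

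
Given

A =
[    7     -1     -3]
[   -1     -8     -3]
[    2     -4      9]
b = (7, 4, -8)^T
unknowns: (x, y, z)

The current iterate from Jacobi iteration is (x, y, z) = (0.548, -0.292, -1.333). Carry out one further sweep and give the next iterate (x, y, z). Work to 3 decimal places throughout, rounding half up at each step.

(0.387, -0.069, -1.140)

One sweep:
  x = (7 - (-1)·-0.292 - (-3)·-1.333) / (7) = 0.387
  y = (4 - (-1)·0.548 - (-3)·-1.333) / (-8) = -0.069
  z = (-8 - (2)·0.548 - (-4)·-0.292) / (9) = -1.140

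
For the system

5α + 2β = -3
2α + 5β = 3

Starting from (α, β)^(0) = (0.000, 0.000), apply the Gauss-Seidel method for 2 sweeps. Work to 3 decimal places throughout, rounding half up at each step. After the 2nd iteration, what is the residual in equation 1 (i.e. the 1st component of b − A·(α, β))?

Iteration 1:
  α = (-3 - (2)·0.000) / (5) = -0.600
  β = (3 - (2)·-0.600) / (5) = 0.840
Iteration 2:
  α = (-3 - (2)·0.840) / (5) = -0.936
  β = (3 - (2)·-0.936) / (5) = 0.974
Residual b − A·x = (-0.268, 0.002)

-0.268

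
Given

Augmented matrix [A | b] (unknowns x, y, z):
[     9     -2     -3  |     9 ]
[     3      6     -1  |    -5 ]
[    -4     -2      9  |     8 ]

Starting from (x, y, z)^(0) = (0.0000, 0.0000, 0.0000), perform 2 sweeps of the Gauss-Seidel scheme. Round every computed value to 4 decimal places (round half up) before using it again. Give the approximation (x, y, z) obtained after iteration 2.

(1.0494, -1.1852, 1.0919)

Iteration 1:
  x = (9 - (-2)·0.0000 - (-3)·0.0000) / (9) = 1.0000
  y = (-5 - (3)·1.0000 - (-1)·0.0000) / (6) = -1.3333
  z = (8 - (-4)·1.0000 - (-2)·-1.3333) / (9) = 1.0370
Iteration 2:
  x = (9 - (-2)·-1.3333 - (-3)·1.0370) / (9) = 1.0494
  y = (-5 - (3)·1.0494 - (-1)·1.0370) / (6) = -1.1852
  z = (8 - (-4)·1.0494 - (-2)·-1.1852) / (9) = 1.0919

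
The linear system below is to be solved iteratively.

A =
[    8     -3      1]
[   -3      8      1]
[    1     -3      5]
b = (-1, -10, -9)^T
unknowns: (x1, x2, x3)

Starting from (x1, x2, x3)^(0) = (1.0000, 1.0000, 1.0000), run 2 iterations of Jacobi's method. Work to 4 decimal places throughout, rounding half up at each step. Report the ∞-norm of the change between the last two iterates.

1.0250

Iteration 1:
  x1 = (-1 - (-3)·1.0000 - (1)·1.0000) / (8) = 0.1250
  x2 = (-10 - (-3)·1.0000 - (1)·1.0000) / (8) = -1.0000
  x3 = (-9 - (1)·1.0000 - (-3)·1.0000) / (5) = -1.4000
Iteration 2:
  x1 = (-1 - (-3)·-1.0000 - (1)·-1.4000) / (8) = -0.3250
  x2 = (-10 - (-3)·0.1250 - (1)·-1.4000) / (8) = -1.0281
  x3 = (-9 - (1)·0.1250 - (-3)·-1.0000) / (5) = -2.4250
Change: (-0.4500, -0.0281, -1.0250) → max |·| = 1.0250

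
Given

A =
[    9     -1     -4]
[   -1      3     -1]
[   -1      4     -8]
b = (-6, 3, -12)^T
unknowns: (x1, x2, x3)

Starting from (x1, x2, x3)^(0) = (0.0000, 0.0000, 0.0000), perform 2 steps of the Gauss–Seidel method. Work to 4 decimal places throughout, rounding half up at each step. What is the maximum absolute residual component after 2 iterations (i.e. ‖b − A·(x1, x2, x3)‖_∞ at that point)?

Iteration 1:
  x1 = (-6 - (-1)·0.0000 - (-4)·0.0000) / (9) = -0.6667
  x2 = (3 - (-1)·-0.6667 - (-1)·0.0000) / (3) = 0.7778
  x3 = (-12 - (-1)·-0.6667 - (4)·0.7778) / (-8) = 1.9722
Iteration 2:
  x1 = (-6 - (-1)·0.7778 - (-4)·1.9722) / (9) = 0.2963
  x2 = (3 - (-1)·0.2963 - (-1)·1.9722) / (3) = 1.7562
  x3 = (-12 - (-1)·0.2963 - (4)·1.7562) / (-8) = 2.3411
Residual b − A·x = (2.4539, 0.3688, 0.0003); ∞-norm = 2.4539

2.4539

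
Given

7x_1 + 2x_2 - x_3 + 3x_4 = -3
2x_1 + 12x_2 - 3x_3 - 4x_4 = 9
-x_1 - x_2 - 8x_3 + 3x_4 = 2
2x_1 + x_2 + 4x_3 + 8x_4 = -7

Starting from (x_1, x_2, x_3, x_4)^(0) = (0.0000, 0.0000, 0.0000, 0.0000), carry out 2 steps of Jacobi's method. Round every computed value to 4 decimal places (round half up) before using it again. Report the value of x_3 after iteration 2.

-0.6183

Iteration 1:
  x_1 = (-3 - (2)·0.0000 - (-1)·0.0000 - (3)·0.0000) / (7) = -0.4286
  x_2 = (9 - (2)·0.0000 - (-3)·0.0000 - (-4)·0.0000) / (12) = 0.7500
  x_3 = (2 - (-1)·0.0000 - (-1)·0.0000 - (3)·0.0000) / (-8) = -0.2500
  x_4 = (-7 - (2)·0.0000 - (1)·0.0000 - (4)·0.0000) / (8) = -0.8750
Iteration 2:
  x_1 = (-3 - (2)·0.7500 - (-1)·-0.2500 - (3)·-0.8750) / (7) = -0.3036
  x_2 = (9 - (2)·-0.4286 - (-3)·-0.2500 - (-4)·-0.8750) / (12) = 0.4673
  x_3 = (2 - (-1)·-0.4286 - (-1)·0.7500 - (3)·-0.8750) / (-8) = -0.6183
  x_4 = (-7 - (2)·-0.4286 - (1)·0.7500 - (4)·-0.2500) / (8) = -0.7366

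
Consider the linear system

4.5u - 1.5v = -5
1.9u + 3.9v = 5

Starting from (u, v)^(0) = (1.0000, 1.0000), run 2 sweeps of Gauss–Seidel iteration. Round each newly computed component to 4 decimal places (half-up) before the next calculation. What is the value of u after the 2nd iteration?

-0.5574

Iteration 1:
  u = (-5 - (-1.5)·1.0000) / (4.5) = -0.7778
  v = (5 - (1.9)·-0.7778) / (3.9) = 1.6610
Iteration 2:
  u = (-5 - (-1.5)·1.6610) / (4.5) = -0.5574
  v = (5 - (1.9)·-0.5574) / (3.9) = 1.5536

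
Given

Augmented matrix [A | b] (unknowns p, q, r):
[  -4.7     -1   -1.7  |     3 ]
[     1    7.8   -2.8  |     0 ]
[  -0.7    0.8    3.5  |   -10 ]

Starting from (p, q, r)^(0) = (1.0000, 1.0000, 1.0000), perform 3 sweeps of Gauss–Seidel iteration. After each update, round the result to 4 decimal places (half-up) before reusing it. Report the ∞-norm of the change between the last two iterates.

Iteration 1:
  p = (3 - (-1)·1.0000 - (-1.7)·1.0000) / (-4.7) = -1.2128
  q = (0 - (1)·-1.2128 - (-2.8)·1.0000) / (7.8) = 0.5145
  r = (-10 - (-0.7)·-1.2128 - (0.8)·0.5145) / (3.5) = -3.2173
Iteration 2:
  p = (3 - (-1)·0.5145 - (-1.7)·-3.2173) / (-4.7) = 0.4159
  q = (0 - (1)·0.4159 - (-2.8)·-3.2173) / (7.8) = -1.2082
  r = (-10 - (-0.7)·0.4159 - (0.8)·-1.2082) / (3.5) = -2.4978
Iteration 3:
  p = (3 - (-1)·-1.2082 - (-1.7)·-2.4978) / (-4.7) = 0.5222
  q = (0 - (1)·0.5222 - (-2.8)·-2.4978) / (7.8) = -0.9636
  r = (-10 - (-0.7)·0.5222 - (0.8)·-0.9636) / (3.5) = -2.5325
Change: (0.1063, 0.2446, -0.0347) → max |·| = 0.2446

0.2446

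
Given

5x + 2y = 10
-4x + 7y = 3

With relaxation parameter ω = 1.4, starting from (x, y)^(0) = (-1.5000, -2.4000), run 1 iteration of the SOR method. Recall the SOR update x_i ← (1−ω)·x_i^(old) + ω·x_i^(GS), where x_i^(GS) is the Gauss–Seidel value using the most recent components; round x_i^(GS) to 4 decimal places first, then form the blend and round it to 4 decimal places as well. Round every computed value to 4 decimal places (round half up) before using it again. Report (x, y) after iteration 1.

Iteration 1:
  x: GS value = (10 - (2)·-2.4000) / (5) = 2.9600;  x ← (1−ω)·-1.5000 + ω·2.9600 = 4.7440
  y: GS value = (3 - (-4)·4.7440) / (7) = 3.1394;  y ← (1−ω)·-2.4000 + ω·3.1394 = 5.3552

(4.7440, 5.3552)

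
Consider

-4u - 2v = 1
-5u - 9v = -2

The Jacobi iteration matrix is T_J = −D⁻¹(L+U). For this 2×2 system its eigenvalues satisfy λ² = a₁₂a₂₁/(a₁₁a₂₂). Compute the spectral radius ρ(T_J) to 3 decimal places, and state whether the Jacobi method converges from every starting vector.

0.527

a₁₂a₂₁/(a₁₁a₂₂) = (-2)·(-5) / ((-4)·(-9)) = 0.277778
ρ = √|0.277778| = √0.277778 = 0.527
ρ < 1, so Jacobi converges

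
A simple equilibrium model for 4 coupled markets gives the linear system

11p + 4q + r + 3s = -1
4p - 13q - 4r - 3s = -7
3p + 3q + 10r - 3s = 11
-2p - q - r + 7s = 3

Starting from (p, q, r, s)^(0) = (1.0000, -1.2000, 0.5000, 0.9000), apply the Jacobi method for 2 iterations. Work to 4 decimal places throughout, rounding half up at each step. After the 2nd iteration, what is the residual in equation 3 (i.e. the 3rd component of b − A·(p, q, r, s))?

Iteration 1:
  p = (-1 - (4)·-1.2000 - (1)·0.5000 - (3)·0.9000) / (11) = 0.0545
  q = (-7 - (4)·1.0000 - (-4)·0.5000 - (-3)·0.9000) / (-13) = 0.4846
  r = (11 - (3)·1.0000 - (3)·-1.2000 - (-3)·0.9000) / (10) = 1.4300
  s = (3 - (-2)·1.0000 - (-1)·-1.2000 - (-1)·0.5000) / (7) = 0.6143
Iteration 2:
  p = (-1 - (4)·0.4846 - (1)·1.4300 - (3)·0.6143) / (11) = -0.5647
  q = (-7 - (4)·0.0545 - (-4)·1.4300 - (-3)·0.6143) / (-13) = -0.0265
  r = (11 - (3)·0.0545 - (3)·0.4846 - (-3)·0.6143) / (10) = 1.1226
  s = (3 - (-2)·0.0545 - (-1)·0.4846 - (-1)·1.4300) / (7) = 0.7177
Residual b − A·x = (2.0420, 1.5578, 3.7007, -2.0572)

3.7007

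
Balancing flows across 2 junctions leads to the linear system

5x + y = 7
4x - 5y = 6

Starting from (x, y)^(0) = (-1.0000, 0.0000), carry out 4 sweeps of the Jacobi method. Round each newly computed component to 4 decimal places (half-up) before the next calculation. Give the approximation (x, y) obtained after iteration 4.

(1.3520, -0.0672)

Iteration 1:
  x = (7 - (1)·0.0000) / (5) = 1.4000
  y = (6 - (4)·-1.0000) / (-5) = -2.0000
Iteration 2:
  x = (7 - (1)·-2.0000) / (5) = 1.8000
  y = (6 - (4)·1.4000) / (-5) = -0.0800
Iteration 3:
  x = (7 - (1)·-0.0800) / (5) = 1.4160
  y = (6 - (4)·1.8000) / (-5) = 0.2400
Iteration 4:
  x = (7 - (1)·0.2400) / (5) = 1.3520
  y = (6 - (4)·1.4160) / (-5) = -0.0672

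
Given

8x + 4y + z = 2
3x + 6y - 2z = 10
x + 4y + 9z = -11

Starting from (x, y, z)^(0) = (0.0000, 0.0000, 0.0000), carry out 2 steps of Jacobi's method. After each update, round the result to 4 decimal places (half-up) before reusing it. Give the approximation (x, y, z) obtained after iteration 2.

Iteration 1:
  x = (2 - (4)·0.0000 - (1)·0.0000) / (8) = 0.2500
  y = (10 - (3)·0.0000 - (-2)·0.0000) / (6) = 1.6667
  z = (-11 - (1)·0.0000 - (4)·0.0000) / (9) = -1.2222
Iteration 2:
  x = (2 - (4)·1.6667 - (1)·-1.2222) / (8) = -0.4306
  y = (10 - (3)·0.2500 - (-2)·-1.2222) / (6) = 1.1343
  z = (-11 - (1)·0.2500 - (4)·1.6667) / (9) = -1.9908

(-0.4306, 1.1343, -1.9908)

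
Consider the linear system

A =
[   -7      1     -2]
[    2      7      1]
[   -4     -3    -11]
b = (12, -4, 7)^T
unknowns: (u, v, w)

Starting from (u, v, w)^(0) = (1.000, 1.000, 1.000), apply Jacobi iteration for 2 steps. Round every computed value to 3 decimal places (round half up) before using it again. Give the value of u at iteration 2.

-1.493

Iteration 1:
  u = (12 - (1)·1.000 - (-2)·1.000) / (-7) = -1.857
  v = (-4 - (2)·1.000 - (1)·1.000) / (7) = -1.000
  w = (7 - (-4)·1.000 - (-3)·1.000) / (-11) = -1.273
Iteration 2:
  u = (12 - (1)·-1.000 - (-2)·-1.273) / (-7) = -1.493
  v = (-4 - (2)·-1.857 - (1)·-1.273) / (7) = 0.141
  w = (7 - (-4)·-1.857 - (-3)·-1.000) / (-11) = 0.312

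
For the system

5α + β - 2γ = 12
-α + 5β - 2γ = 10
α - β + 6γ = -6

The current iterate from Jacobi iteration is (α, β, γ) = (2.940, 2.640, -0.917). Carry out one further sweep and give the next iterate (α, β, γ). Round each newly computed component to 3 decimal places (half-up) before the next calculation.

One sweep:
  α = (12 - (1)·2.640 - (-2)·-0.917) / (5) = 1.505
  β = (10 - (-1)·2.940 - (-2)·-0.917) / (5) = 2.221
  γ = (-6 - (1)·2.940 - (-1)·2.640) / (6) = -1.050

(1.505, 2.221, -1.050)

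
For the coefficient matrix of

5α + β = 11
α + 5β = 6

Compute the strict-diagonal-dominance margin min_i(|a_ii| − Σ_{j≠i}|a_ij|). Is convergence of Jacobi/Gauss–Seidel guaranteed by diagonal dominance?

4

row 1: |5| − (1) = 4
row 2: |5| − (1) = 4
minimum over rows = 4 → strictly diagonally dominant (convergence guaranteed)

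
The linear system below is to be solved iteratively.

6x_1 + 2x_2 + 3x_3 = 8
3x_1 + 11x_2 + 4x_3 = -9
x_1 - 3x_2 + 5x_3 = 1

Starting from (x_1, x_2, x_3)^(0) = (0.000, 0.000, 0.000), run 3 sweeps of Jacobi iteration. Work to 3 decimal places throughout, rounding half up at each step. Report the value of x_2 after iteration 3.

-1.026

Iteration 1:
  x_1 = (8 - (2)·0.000 - (3)·0.000) / (6) = 1.333
  x_2 = (-9 - (3)·0.000 - (4)·0.000) / (11) = -0.818
  x_3 = (1 - (1)·0.000 - (-3)·0.000) / (5) = 0.200
Iteration 2:
  x_1 = (8 - (2)·-0.818 - (3)·0.200) / (6) = 1.506
  x_2 = (-9 - (3)·1.333 - (4)·0.200) / (11) = -1.254
  x_3 = (1 - (1)·1.333 - (-3)·-0.818) / (5) = -0.557
Iteration 3:
  x_1 = (8 - (2)·-1.254 - (3)·-0.557) / (6) = 2.030
  x_2 = (-9 - (3)·1.506 - (4)·-0.557) / (11) = -1.026
  x_3 = (1 - (1)·1.506 - (-3)·-1.254) / (5) = -0.854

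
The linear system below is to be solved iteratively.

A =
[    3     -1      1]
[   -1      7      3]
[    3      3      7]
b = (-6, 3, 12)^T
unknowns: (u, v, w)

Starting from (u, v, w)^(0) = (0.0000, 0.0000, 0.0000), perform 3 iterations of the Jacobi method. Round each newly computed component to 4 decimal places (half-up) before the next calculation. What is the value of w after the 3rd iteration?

3.0087

Iteration 1:
  u = (-6 - (-1)·0.0000 - (1)·0.0000) / (3) = -2.0000
  v = (3 - (-1)·0.0000 - (3)·0.0000) / (7) = 0.4286
  w = (12 - (3)·0.0000 - (3)·0.0000) / (7) = 1.7143
Iteration 2:
  u = (-6 - (-1)·0.4286 - (1)·1.7143) / (3) = -2.4286
  v = (3 - (-1)·-2.0000 - (3)·1.7143) / (7) = -0.5918
  w = (12 - (3)·-2.0000 - (3)·0.4286) / (7) = 2.3877
Iteration 3:
  u = (-6 - (-1)·-0.5918 - (1)·2.3877) / (3) = -2.9932
  v = (3 - (-1)·-2.4286 - (3)·2.3877) / (7) = -0.9417
  w = (12 - (3)·-2.4286 - (3)·-0.5918) / (7) = 3.0087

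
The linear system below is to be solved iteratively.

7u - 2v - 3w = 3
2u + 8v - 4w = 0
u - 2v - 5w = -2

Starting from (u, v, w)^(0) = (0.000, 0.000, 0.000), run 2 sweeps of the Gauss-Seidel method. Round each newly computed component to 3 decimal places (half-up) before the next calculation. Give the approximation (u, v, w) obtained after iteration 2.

(0.625, 0.108, 0.482)

Iteration 1:
  u = (3 - (-2)·0.000 - (-3)·0.000) / (7) = 0.429
  v = (0 - (2)·0.429 - (-4)·0.000) / (8) = -0.107
  w = (-2 - (1)·0.429 - (-2)·-0.107) / (-5) = 0.529
Iteration 2:
  u = (3 - (-2)·-0.107 - (-3)·0.529) / (7) = 0.625
  v = (0 - (2)·0.625 - (-4)·0.529) / (8) = 0.108
  w = (-2 - (1)·0.625 - (-2)·0.108) / (-5) = 0.482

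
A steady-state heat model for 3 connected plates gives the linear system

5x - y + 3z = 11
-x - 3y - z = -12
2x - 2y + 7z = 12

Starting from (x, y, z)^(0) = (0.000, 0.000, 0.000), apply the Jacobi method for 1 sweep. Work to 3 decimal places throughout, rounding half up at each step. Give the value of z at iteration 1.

1.714

Iteration 1:
  x = (11 - (-1)·0.000 - (3)·0.000) / (5) = 2.200
  y = (-12 - (-1)·0.000 - (-1)·0.000) / (-3) = 4.000
  z = (12 - (2)·0.000 - (-2)·0.000) / (7) = 1.714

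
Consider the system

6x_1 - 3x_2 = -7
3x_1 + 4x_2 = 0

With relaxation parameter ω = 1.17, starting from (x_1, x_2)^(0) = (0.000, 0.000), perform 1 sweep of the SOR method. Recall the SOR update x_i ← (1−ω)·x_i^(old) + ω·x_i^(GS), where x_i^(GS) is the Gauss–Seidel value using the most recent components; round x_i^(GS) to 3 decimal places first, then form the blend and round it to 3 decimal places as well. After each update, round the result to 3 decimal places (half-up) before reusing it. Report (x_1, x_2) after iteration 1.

Iteration 1:
  x_1: GS value = (-7 - (-3)·0.000) / (6) = -1.167;  x_1 ← (1−ω)·0.000 + ω·-1.167 = -1.365
  x_2: GS value = (0 - (3)·-1.365) / (4) = 1.024;  x_2 ← (1−ω)·0.000 + ω·1.024 = 1.198

(-1.365, 1.198)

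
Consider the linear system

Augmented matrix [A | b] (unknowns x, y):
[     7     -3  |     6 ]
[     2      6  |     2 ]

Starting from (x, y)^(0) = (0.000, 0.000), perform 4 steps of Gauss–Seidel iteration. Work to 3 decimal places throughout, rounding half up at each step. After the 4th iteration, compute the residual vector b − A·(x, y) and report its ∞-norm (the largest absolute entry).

0.002

Iteration 1:
  x = (6 - (-3)·0.000) / (7) = 0.857
  y = (2 - (2)·0.857) / (6) = 0.048
Iteration 2:
  x = (6 - (-3)·0.048) / (7) = 0.878
  y = (2 - (2)·0.878) / (6) = 0.041
Iteration 3:
  x = (6 - (-3)·0.041) / (7) = 0.875
  y = (2 - (2)·0.875) / (6) = 0.042
Iteration 4:
  x = (6 - (-3)·0.042) / (7) = 0.875
  y = (2 - (2)·0.875) / (6) = 0.042
Residual b − A·x = (0.001, -0.002); ∞-norm = 0.002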